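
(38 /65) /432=19 /14040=0.00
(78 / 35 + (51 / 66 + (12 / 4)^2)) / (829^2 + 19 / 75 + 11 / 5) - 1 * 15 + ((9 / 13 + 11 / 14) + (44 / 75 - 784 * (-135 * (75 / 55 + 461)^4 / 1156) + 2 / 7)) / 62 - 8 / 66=12456607758810703405520754367103 / 184571566891945533300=67489310344.88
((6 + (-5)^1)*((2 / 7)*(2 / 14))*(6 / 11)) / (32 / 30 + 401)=180 / 3250709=0.00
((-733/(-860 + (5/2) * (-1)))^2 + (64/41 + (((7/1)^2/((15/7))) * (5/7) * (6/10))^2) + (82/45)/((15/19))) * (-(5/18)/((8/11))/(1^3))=-38.44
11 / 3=3.67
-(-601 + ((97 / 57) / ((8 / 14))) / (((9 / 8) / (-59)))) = 388435 / 513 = 757.18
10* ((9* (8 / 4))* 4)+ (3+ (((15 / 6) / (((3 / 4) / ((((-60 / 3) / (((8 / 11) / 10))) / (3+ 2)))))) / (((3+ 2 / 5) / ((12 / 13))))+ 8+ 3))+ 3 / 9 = 453863 / 663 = 684.56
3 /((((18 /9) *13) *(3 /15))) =15 /26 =0.58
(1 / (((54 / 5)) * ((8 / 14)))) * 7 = 245 / 216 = 1.13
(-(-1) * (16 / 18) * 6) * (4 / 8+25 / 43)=248 / 43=5.77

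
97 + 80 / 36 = 893 / 9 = 99.22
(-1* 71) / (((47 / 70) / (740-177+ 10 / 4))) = -2810535 / 47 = -59798.62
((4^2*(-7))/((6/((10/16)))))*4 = -140/3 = -46.67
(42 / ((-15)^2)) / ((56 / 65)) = 13 / 60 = 0.22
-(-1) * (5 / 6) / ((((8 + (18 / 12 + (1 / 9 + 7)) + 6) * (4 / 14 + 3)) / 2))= 210 / 9361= 0.02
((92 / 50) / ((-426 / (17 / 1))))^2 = 152881 / 28355625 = 0.01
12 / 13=0.92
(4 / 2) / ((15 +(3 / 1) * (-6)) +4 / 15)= -30 / 41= -0.73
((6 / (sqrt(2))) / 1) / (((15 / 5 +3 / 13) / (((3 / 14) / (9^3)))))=13 * sqrt(2) / 47628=0.00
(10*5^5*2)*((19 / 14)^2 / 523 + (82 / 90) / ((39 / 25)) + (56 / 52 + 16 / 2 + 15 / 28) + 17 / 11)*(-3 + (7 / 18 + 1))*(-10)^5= 105322942671875000000 / 890512623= 118272262460.53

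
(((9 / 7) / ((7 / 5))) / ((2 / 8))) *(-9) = -1620 / 49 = -33.06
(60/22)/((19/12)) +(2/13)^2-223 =-7814907/35321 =-221.25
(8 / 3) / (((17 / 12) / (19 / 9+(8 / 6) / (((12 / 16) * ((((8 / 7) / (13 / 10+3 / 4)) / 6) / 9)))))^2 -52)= -7875627008 / 153574531581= -0.05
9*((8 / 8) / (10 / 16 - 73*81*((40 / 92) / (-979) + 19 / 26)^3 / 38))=-68624269338658443696 / 457411315788809621821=-0.15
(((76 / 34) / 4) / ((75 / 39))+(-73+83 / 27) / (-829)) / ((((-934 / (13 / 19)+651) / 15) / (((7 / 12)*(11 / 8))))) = -7140534401 / 1130330756160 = -0.01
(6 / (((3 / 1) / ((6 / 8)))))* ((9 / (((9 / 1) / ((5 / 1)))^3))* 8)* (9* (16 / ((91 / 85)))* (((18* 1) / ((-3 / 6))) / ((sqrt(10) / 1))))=-816000* sqrt(10) / 91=-28356.25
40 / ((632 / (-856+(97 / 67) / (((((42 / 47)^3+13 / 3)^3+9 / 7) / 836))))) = -53.59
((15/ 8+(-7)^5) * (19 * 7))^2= 319717751706409/ 64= 4995589870412.64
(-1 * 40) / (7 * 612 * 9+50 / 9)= -180 / 173527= -0.00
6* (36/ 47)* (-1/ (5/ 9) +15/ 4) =2106/ 235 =8.96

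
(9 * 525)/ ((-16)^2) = 4725/ 256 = 18.46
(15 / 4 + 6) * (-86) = -838.50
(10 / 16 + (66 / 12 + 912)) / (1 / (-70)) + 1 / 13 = -3341971 / 52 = -64268.67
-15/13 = -1.15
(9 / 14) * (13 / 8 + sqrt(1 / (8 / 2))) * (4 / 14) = 153 / 392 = 0.39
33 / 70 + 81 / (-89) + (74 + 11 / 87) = 39939499 / 542010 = 73.69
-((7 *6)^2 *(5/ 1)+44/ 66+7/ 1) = -26483/ 3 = -8827.67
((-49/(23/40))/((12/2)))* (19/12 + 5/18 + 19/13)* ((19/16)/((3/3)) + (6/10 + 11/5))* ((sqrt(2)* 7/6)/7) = -24306205* sqrt(2)/775008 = -44.35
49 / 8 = 6.12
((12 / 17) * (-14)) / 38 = -84 / 323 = -0.26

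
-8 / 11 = -0.73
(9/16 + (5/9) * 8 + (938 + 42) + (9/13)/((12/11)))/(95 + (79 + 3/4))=1845121/327132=5.64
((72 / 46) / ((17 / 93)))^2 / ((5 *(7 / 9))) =100881936 / 5350835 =18.85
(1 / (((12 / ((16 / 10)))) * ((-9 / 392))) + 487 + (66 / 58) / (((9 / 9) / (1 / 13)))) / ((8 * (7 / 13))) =3061844 / 27405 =111.73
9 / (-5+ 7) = 9 / 2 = 4.50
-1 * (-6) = 6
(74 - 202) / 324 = -32 / 81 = -0.40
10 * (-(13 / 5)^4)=-57122 / 125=-456.98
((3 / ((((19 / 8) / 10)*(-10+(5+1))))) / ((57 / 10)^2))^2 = 4000000 / 423412929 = 0.01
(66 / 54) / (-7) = -11 / 63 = -0.17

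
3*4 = 12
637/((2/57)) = 36309/2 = 18154.50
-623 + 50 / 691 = -430443 / 691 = -622.93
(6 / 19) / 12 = 1 / 38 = 0.03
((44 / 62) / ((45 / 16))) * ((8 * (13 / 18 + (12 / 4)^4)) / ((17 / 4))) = 8284672 / 213435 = 38.82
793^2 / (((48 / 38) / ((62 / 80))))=370392061 / 960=385825.06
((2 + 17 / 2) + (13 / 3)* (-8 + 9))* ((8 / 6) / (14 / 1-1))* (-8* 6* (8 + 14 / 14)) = -8544 / 13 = -657.23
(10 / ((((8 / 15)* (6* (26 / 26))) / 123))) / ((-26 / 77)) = -236775 / 208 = -1138.34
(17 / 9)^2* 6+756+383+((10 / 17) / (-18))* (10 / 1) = 532477 / 459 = 1160.08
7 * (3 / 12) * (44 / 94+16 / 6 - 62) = -14525 / 141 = -103.01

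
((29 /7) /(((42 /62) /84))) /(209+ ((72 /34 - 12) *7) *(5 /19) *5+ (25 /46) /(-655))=225782168 /51852199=4.35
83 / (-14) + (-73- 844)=-12921 / 14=-922.93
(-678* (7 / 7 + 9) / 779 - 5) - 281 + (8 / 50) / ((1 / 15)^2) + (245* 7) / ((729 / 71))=-52060435 / 567891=-91.67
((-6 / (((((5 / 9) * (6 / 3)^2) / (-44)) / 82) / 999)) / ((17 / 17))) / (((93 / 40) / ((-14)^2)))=25432589952 / 31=820406127.48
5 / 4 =1.25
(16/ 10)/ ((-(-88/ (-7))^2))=-49/ 4840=-0.01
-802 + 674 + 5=-123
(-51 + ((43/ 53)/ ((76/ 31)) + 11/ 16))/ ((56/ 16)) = -805303/ 56392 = -14.28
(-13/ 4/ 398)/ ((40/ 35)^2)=-637/ 101888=-0.01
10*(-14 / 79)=-140 / 79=-1.77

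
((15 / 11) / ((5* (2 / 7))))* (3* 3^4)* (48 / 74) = 150.46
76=76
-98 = -98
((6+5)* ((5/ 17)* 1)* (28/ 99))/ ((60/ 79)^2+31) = 124820/ 4307409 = 0.03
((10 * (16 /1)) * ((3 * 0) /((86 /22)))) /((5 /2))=0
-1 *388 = -388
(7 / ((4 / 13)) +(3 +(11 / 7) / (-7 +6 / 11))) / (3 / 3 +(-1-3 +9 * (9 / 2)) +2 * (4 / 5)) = 253535 / 388654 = 0.65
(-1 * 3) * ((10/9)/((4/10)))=-25/3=-8.33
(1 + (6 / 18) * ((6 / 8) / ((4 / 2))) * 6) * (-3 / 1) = -21 / 4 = -5.25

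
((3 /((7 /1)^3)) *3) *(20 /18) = 10 /343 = 0.03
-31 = -31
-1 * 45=-45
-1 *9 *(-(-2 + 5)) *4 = 108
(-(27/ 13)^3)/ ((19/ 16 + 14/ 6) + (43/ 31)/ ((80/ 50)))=-2.04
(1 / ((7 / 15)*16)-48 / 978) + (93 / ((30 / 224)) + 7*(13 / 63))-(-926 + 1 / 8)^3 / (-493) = -20856307394816927 / 12960299520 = -1609245.79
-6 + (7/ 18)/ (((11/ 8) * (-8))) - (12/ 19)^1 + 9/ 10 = -54238/ 9405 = -5.77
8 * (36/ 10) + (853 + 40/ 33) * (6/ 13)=302482/ 715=423.05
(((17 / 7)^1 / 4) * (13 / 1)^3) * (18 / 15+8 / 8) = 2934.56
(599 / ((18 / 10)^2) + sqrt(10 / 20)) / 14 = sqrt(2) / 28 + 14975 / 1134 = 13.26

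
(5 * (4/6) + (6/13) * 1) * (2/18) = 148/351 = 0.42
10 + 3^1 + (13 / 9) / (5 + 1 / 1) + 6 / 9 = 751 / 54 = 13.91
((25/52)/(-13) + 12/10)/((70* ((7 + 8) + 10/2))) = 3931/4732000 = 0.00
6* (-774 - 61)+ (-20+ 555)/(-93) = -466465/93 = -5015.75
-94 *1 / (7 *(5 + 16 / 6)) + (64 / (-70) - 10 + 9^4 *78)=411954994 / 805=511745.33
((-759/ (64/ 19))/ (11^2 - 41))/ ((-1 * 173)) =14421/ 885760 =0.02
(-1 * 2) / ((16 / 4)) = -1 / 2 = -0.50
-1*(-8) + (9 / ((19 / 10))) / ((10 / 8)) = 224 / 19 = 11.79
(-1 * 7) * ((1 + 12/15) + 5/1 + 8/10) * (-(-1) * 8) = -2128/5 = -425.60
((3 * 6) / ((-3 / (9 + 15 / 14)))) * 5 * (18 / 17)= -38070 / 119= -319.92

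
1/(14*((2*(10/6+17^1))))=3/1568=0.00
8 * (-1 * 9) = -72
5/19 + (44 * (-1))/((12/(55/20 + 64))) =-18581/76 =-244.49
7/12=0.58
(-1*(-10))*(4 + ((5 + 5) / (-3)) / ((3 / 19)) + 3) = -1270 / 9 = -141.11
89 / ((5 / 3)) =53.40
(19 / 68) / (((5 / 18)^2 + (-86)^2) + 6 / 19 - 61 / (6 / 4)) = 29241 / 769791467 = 0.00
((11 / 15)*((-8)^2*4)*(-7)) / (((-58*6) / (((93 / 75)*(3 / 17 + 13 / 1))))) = 34220032 / 554625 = 61.70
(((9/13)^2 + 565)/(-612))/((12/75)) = -1194575/206856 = -5.77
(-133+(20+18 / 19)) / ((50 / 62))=-65999 / 475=-138.95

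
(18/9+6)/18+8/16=17/18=0.94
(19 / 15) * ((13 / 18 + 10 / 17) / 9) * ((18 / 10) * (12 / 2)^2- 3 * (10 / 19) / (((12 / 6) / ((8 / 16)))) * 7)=1575529 / 137700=11.44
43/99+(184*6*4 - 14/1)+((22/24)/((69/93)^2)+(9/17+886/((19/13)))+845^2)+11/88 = 97304738375923/135326664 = 719035.96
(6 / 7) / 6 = 1 / 7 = 0.14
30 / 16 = 15 / 8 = 1.88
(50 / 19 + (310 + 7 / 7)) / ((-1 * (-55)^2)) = -5959 / 57475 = -0.10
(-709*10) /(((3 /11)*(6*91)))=-38995 /819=-47.61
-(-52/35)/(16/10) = 13/14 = 0.93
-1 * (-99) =99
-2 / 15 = -0.13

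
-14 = -14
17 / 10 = 1.70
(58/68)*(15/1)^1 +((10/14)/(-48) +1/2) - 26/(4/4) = -72661/5712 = -12.72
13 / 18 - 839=-15089 / 18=-838.28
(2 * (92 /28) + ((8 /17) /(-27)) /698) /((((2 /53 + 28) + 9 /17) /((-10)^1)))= -3905441740 /1697770179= -2.30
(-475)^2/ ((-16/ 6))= -676875/ 8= -84609.38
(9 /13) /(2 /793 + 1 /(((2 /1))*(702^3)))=29219334768 /106445725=274.50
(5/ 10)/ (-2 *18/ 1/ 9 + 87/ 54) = -0.21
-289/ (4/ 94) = -13583/ 2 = -6791.50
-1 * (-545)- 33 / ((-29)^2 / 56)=456497 / 841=542.80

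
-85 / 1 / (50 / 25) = -85 / 2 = -42.50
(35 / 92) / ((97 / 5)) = 175 / 8924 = 0.02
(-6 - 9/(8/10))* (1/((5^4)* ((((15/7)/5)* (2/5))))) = -161/1000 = -0.16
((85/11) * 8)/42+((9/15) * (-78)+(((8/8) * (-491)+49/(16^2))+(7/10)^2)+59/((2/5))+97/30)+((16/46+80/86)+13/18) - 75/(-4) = -1597369762423/4386412800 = -364.16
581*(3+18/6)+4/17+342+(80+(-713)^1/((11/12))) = 585388/187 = 3130.42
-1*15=-15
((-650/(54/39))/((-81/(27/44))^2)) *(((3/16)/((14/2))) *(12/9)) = -4225/4390848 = -0.00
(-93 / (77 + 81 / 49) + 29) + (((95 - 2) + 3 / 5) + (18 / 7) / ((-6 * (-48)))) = 131033787 / 1079120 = 121.43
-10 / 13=-0.77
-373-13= -386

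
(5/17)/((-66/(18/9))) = -5/561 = -0.01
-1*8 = -8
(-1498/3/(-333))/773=1498/772227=0.00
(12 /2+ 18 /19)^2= 17424 /361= 48.27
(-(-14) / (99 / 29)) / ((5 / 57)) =7714 / 165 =46.75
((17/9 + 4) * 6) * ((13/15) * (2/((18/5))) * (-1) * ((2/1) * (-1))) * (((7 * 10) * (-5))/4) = -241150/81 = -2977.16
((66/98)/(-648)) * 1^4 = -11/10584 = -0.00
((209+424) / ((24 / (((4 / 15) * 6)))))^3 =9393931 / 125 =75151.45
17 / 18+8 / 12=29 / 18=1.61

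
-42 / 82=-0.51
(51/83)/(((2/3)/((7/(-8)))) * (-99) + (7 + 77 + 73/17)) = 6069/1617089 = 0.00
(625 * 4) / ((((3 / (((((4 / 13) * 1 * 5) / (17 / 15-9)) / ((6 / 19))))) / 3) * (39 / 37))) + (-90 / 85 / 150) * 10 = -3734866978 / 2542605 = -1468.91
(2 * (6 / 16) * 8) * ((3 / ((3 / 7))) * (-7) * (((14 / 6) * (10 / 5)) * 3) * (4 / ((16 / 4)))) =-4116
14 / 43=0.33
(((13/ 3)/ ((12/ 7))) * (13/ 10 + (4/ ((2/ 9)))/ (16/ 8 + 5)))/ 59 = 0.17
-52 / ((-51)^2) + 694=693.98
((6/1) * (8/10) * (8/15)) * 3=192/25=7.68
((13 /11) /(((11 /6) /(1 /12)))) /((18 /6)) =13 /726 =0.02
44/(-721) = -44/721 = -0.06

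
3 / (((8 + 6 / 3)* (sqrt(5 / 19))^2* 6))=0.19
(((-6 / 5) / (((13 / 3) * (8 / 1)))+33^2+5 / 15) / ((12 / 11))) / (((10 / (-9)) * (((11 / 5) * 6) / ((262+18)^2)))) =-208164985 / 39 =-5337563.72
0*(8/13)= 0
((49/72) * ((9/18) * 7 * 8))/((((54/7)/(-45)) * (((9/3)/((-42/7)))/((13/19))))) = 156065/1026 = 152.11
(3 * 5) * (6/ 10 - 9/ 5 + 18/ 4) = 99/ 2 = 49.50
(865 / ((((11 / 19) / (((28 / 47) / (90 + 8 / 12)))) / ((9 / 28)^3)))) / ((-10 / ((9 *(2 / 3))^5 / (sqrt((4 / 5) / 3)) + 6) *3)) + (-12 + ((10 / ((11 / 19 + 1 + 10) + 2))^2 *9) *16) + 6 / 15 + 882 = 966692157978263 / 1019254001920 - 582282189 *sqrt(15) / 13781152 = 784.79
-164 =-164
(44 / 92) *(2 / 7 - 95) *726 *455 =-344156670 / 23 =-14963333.48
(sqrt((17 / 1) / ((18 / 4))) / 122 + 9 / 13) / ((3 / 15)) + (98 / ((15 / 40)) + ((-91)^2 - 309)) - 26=5 * sqrt(34) / 366 + 320221 / 39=8210.87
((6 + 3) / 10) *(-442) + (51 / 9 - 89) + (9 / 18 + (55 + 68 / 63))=-267469 / 630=-424.55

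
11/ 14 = 0.79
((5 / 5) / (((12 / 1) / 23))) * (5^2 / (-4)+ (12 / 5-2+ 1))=-2231 / 240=-9.30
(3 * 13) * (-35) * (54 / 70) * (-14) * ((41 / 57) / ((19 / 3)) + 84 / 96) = 21044205 / 1444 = 14573.55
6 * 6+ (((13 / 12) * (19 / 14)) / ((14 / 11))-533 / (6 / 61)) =-12657707 / 2352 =-5381.68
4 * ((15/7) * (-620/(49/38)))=-1413600/343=-4121.28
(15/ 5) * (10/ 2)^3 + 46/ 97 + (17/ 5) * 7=193648/ 485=399.27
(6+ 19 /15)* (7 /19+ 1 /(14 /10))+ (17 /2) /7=12079 /1330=9.08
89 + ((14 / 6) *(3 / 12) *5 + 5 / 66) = 91.99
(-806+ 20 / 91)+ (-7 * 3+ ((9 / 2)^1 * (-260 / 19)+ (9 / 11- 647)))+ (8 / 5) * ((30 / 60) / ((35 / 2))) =-729614139 / 475475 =-1534.50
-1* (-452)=452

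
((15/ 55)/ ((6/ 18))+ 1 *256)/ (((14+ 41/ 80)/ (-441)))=-11074000/ 1419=-7804.09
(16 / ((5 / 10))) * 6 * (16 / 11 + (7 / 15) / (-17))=256192 / 935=274.00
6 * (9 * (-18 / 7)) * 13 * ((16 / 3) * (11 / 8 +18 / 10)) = -1069848 / 35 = -30567.09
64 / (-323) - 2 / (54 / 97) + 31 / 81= -89164 / 26163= -3.41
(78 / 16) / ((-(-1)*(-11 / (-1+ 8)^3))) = -13377 / 88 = -152.01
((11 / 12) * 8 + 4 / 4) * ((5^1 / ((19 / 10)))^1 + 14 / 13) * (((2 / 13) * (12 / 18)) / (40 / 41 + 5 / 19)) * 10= 7511200 / 293553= 25.59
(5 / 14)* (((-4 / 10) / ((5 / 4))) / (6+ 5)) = -4 / 385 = -0.01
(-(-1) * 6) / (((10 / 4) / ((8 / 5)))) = 96 / 25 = 3.84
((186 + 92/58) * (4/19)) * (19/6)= 10880/87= 125.06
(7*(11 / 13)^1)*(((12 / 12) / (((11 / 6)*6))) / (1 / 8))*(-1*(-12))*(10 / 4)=129.23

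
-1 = -1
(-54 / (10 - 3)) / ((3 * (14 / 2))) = -18 / 49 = -0.37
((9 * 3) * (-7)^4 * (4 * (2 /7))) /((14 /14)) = 74088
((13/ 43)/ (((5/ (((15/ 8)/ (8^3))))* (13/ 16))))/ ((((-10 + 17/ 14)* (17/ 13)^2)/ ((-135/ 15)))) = 10647/ 65216896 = 0.00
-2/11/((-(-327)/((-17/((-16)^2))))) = 17/460416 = 0.00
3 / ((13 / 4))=12 / 13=0.92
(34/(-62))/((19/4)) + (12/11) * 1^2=6320/6479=0.98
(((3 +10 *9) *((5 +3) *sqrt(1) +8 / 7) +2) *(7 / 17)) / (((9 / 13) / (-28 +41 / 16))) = -15783053 / 1224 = -12894.65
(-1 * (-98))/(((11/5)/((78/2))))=19110/11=1737.27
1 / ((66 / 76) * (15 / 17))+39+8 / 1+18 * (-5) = -20639 / 495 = -41.69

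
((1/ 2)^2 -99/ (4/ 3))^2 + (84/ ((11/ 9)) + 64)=61696/ 11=5608.73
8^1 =8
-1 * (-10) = 10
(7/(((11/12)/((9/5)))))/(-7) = -108/55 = -1.96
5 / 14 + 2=33 / 14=2.36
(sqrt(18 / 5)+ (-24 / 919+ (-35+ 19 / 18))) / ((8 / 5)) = -2809705 / 132336+ 3 * sqrt(10) / 8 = -20.05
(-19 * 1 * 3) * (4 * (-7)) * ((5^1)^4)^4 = 243530273437500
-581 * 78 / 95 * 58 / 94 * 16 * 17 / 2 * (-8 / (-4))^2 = -160120.22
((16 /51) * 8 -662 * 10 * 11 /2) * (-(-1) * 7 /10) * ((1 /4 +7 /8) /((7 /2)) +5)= -138330259 /1020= -135617.90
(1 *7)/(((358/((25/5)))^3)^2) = 109375/2105223260474944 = 0.00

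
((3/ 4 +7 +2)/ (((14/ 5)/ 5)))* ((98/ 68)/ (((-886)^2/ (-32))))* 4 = -13650/ 3336233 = -0.00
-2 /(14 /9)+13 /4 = 55 /28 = 1.96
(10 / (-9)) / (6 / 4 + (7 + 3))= -20 / 207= -0.10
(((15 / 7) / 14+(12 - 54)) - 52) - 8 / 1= -9981 / 98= -101.85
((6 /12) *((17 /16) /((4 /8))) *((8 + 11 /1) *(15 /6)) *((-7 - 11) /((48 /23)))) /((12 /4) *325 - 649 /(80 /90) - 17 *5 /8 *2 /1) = -1.95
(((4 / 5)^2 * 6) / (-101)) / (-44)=24 / 27775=0.00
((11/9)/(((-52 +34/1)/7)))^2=5929/26244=0.23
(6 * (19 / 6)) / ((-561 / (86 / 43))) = -38 / 561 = -0.07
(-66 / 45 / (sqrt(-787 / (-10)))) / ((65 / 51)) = -374 * sqrt(7870) / 255775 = -0.13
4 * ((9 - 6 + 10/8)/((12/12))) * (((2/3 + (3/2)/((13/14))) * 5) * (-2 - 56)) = -438770/39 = -11250.51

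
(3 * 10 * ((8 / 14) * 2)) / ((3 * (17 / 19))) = 1520 / 119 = 12.77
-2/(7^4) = -2/2401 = -0.00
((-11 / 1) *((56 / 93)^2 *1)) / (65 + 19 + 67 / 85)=-2932160 / 62333343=-0.05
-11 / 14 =-0.79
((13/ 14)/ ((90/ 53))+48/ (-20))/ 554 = -467/ 139608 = -0.00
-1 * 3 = -3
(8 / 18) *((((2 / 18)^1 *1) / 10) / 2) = 1 / 405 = 0.00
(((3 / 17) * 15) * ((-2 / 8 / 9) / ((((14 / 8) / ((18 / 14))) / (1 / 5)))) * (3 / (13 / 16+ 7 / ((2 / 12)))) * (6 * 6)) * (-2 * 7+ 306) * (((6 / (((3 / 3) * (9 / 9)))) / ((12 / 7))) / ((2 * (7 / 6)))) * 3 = -20435328 / 570605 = -35.81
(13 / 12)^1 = 13 / 12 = 1.08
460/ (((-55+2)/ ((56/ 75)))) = -5152/ 795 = -6.48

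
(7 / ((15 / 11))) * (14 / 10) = 539 / 75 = 7.19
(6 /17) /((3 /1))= 2 /17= 0.12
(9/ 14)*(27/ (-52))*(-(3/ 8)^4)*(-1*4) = -19683/ 745472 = -0.03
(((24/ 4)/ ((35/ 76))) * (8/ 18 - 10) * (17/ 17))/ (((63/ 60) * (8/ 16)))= -104576/ 441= -237.13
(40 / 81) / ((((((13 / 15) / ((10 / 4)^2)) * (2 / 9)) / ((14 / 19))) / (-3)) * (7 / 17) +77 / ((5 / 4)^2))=21250 / 2120333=0.01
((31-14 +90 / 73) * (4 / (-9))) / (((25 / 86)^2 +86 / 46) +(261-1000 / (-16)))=-905654992 / 36373058037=-0.02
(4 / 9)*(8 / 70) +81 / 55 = 5279 / 3465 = 1.52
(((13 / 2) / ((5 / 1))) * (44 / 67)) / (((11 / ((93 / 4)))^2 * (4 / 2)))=112437 / 58960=1.91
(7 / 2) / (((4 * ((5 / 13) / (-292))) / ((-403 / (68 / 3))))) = 8031387 / 680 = 11810.86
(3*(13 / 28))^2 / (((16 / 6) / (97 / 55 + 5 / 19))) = 4832217 / 3277120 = 1.47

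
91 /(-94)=-91 /94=-0.97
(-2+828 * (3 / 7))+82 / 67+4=167940 / 469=358.08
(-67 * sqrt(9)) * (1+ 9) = -2010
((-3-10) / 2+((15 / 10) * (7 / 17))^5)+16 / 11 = -2476740921 / 499789664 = -4.96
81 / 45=9 / 5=1.80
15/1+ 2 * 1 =17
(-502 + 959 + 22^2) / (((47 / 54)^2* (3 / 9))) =3726.51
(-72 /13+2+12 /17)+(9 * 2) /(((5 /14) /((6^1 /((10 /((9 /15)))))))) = 422978 /27625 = 15.31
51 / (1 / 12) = 612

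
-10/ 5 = -2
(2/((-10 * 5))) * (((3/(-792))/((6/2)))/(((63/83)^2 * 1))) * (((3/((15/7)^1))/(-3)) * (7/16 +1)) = -158447/2694384000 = -0.00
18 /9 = 2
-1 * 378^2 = -142884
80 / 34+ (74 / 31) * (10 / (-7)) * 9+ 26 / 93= -310526 / 11067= -28.06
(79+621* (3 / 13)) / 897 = 2890 / 11661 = 0.25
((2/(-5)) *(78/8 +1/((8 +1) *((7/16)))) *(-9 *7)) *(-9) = -22689/10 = -2268.90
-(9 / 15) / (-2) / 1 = 3 / 10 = 0.30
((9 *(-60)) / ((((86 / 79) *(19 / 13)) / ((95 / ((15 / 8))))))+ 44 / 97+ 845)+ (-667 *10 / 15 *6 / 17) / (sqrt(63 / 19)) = -68199293 / 4171 - 2668 *sqrt(133) / 357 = -16437.01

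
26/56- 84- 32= -3235/28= -115.54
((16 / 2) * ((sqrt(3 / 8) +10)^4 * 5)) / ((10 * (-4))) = -(sqrt(6) +40)^4 / 256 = -12683.82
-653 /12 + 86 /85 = -54473 /1020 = -53.40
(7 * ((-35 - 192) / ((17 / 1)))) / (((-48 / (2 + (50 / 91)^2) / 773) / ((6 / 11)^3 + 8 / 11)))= 82505762316 / 26767741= 3082.28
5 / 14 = 0.36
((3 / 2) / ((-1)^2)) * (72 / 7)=15.43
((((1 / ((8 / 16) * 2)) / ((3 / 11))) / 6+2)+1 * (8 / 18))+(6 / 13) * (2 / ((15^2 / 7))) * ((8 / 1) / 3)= 18323 / 5850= 3.13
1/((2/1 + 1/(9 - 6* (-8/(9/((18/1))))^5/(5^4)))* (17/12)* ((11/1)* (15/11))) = 25188324/1070556895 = 0.02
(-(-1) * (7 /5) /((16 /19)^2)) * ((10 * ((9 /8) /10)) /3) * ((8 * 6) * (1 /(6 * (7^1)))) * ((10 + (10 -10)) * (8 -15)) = -7581 /128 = -59.23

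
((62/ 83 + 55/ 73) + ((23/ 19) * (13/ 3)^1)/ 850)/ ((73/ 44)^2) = 428117932088/ 782186756475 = 0.55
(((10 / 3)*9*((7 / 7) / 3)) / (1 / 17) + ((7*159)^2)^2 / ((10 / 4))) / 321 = 3069097271572 / 1605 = 1912210138.05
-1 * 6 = -6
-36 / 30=-6 / 5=-1.20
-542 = -542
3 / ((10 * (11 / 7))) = 21 / 110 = 0.19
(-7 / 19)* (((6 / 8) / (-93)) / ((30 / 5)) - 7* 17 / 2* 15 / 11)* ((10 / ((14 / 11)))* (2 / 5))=34949 / 372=93.95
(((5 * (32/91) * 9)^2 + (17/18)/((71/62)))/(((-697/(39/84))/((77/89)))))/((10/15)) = -14623339357/67333595784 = -0.22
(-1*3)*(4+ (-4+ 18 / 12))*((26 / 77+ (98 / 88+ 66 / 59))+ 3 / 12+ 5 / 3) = -91722 / 4543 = -20.19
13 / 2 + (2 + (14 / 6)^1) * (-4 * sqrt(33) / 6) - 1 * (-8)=29 / 2 - 26 * sqrt(33) / 9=-2.10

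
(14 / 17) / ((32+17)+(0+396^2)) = 14 / 2666705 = 0.00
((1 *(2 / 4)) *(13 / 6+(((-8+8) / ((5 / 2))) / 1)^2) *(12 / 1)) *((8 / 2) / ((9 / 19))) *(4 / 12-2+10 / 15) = -988 / 9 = -109.78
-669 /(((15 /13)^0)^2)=-669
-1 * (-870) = 870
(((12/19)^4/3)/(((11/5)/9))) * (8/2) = 1244160/1433531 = 0.87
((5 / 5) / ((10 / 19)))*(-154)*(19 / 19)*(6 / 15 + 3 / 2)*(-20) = 55594 / 5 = 11118.80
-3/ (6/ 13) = -13/ 2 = -6.50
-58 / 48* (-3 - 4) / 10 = 203 / 240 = 0.85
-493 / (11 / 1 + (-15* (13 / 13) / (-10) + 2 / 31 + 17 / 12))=-183396 / 5201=-35.26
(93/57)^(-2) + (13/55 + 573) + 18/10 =30413402/52855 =575.41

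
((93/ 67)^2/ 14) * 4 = 17298/ 31423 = 0.55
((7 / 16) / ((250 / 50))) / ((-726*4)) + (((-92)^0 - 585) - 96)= -157977607 / 232320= -680.00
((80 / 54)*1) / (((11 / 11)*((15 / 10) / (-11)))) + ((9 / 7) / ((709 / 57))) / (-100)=-436785553 / 40200300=-10.87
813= 813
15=15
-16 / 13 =-1.23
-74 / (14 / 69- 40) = 1.86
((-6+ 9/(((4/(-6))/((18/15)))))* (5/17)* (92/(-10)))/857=5106/72845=0.07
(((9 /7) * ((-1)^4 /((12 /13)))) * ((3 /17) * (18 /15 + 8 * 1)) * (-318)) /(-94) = 427869 /55930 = 7.65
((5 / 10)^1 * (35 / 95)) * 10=35 / 19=1.84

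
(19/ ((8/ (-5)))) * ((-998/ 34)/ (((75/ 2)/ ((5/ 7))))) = 9481/ 1428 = 6.64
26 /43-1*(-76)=3294 /43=76.60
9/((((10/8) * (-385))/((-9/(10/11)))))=162/875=0.19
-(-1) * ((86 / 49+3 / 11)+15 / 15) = 1632 / 539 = 3.03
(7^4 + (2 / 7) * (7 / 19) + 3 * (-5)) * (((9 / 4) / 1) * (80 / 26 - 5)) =-2550150 / 247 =-10324.49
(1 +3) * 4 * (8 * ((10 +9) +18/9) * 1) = 2688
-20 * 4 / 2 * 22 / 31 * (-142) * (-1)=-124960 / 31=-4030.97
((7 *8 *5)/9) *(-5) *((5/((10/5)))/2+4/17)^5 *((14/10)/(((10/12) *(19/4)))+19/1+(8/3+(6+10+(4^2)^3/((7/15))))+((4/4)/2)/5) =-1848353580068215001/186466980096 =-9912498.07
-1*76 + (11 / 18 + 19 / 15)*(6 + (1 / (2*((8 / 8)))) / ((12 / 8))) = -64.11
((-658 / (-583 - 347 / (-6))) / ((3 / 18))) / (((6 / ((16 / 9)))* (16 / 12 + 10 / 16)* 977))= 3584 / 3078527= 0.00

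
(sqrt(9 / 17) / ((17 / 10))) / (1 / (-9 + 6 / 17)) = -4410* sqrt(17) / 4913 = -3.70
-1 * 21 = -21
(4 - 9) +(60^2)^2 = 12959995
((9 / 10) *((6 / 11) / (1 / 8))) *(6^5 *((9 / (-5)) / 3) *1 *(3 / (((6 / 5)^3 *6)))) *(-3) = 174960 / 11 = 15905.45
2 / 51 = 0.04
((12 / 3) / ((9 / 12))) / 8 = 2 / 3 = 0.67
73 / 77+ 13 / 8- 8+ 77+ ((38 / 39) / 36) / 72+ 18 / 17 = 4805501989 / 66162096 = 72.63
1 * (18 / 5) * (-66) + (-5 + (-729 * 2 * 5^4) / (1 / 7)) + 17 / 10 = -63789909 / 10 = -6378990.90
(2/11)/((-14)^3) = -1/15092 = -0.00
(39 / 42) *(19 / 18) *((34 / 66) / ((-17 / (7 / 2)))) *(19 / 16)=-4693 / 38016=-0.12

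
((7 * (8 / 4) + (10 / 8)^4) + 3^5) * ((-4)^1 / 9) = -22139 / 192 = -115.31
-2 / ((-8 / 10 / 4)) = 10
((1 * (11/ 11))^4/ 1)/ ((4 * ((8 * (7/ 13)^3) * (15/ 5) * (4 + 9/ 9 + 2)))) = 2197/ 230496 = 0.01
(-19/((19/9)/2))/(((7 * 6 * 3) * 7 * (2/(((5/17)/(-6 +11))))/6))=-3/833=-0.00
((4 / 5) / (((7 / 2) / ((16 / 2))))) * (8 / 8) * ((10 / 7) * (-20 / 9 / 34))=-1280 / 7497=-0.17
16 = 16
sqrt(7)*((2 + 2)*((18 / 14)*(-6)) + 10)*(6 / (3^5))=-292*sqrt(7) / 567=-1.36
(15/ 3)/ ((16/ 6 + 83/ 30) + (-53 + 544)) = 150/ 14893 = 0.01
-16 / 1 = -16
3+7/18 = 61/18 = 3.39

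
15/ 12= 5/ 4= 1.25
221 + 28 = 249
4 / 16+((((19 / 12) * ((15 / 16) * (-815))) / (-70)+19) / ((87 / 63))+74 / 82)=143931 / 5248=27.43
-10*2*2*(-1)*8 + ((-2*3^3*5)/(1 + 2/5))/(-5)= 2510/7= 358.57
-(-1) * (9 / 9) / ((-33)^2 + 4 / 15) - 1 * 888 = -14509017 / 16339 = -888.00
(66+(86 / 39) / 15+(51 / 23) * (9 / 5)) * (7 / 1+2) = 943711 / 1495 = 631.24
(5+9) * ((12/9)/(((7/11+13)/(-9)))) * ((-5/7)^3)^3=0.60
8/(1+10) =8/11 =0.73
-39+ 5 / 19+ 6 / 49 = -35950 / 931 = -38.61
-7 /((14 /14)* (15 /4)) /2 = -14 /15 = -0.93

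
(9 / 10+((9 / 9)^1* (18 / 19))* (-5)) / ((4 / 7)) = -5103 / 760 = -6.71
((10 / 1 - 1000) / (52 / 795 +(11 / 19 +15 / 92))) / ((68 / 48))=-1500832800 / 1734017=-865.52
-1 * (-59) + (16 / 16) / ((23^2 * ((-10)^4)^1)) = 312110001 / 5290000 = 59.00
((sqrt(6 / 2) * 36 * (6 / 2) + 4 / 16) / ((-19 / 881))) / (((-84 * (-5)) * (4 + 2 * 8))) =-7929 * sqrt(3) / 13300 - 881 / 638400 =-1.03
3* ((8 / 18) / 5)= 4 / 15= 0.27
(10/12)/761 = 5/4566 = 0.00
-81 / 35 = -2.31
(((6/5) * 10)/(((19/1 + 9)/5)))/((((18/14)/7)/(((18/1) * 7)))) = 1470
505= 505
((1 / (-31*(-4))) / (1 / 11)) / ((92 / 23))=11 / 496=0.02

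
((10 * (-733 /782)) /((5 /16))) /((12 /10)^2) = -73300 /3519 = -20.83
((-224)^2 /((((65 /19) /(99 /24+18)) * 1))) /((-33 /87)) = -611689344 /715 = -855509.57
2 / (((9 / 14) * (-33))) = -0.09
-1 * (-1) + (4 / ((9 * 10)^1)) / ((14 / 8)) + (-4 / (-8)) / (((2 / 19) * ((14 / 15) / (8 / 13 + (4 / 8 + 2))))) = 1106009 / 65520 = 16.88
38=38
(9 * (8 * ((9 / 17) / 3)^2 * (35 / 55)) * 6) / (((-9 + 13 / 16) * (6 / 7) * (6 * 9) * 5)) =-9408 / 2082245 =-0.00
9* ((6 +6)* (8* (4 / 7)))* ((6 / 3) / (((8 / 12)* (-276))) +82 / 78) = 1075104 / 2093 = 513.67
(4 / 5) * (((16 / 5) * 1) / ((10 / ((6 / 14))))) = 96 / 875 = 0.11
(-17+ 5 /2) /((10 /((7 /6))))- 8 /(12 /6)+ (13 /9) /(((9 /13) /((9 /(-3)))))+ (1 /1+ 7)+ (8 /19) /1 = -72433 /20520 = -3.53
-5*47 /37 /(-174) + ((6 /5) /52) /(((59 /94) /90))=16519889 /4937946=3.35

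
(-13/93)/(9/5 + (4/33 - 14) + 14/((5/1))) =715/47461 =0.02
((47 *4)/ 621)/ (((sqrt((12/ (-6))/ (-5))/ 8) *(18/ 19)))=7144 *sqrt(10)/ 5589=4.04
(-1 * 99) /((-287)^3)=99 /23639903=0.00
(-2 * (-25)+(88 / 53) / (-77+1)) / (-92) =-12582 / 23161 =-0.54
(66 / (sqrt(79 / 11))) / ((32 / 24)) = 99 * sqrt(869) / 158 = 18.47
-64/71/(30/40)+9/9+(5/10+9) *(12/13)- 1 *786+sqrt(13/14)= -2152711/2769+sqrt(182)/14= -776.47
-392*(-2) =784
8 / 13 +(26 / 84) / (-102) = 0.61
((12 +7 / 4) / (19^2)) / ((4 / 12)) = 165 / 1444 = 0.11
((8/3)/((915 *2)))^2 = 16/7535025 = 0.00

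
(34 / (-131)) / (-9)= 34 / 1179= 0.03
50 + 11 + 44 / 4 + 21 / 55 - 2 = 3871 / 55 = 70.38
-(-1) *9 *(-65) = -585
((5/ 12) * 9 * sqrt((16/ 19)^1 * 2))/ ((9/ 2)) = 10 * sqrt(38)/ 57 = 1.08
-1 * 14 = -14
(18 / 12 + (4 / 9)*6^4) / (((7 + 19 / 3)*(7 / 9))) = 891 / 16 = 55.69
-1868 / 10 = -934 / 5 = -186.80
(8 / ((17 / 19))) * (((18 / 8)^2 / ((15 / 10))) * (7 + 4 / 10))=18981 / 85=223.31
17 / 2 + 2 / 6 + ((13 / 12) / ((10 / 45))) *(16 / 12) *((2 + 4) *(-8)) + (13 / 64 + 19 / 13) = -752549 / 2496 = -301.50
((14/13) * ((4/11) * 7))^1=392/143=2.74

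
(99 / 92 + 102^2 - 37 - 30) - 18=949447 / 92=10320.08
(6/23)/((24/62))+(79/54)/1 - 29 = -16682/621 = -26.86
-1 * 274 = -274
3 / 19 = 0.16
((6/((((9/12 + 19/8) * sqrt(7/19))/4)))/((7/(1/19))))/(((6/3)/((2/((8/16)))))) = 384 * sqrt(133)/23275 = 0.19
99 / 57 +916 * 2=34841 / 19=1833.74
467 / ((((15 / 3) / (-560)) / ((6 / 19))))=-313824 / 19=-16517.05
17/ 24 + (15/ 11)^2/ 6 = 2957/ 2904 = 1.02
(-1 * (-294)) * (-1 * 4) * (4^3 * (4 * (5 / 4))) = -376320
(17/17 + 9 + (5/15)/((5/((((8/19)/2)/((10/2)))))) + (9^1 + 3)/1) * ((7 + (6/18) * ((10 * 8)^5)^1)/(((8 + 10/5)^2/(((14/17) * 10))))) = 37851869211002/19125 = 1979182703.84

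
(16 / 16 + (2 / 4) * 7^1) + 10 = 29 / 2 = 14.50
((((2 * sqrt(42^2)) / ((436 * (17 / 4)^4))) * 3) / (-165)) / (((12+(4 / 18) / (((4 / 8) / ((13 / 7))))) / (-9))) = 381024 / 50571547895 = 0.00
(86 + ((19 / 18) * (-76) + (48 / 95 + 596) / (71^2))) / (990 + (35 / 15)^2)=1494856 / 252377665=0.01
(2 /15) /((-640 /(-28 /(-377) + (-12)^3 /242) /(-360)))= -48351 /91234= -0.53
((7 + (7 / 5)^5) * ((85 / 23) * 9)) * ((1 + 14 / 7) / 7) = 176.45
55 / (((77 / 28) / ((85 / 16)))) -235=-515 / 4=-128.75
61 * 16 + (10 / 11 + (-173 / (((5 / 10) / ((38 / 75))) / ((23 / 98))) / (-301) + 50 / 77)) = 11896521022 / 12167925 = 977.70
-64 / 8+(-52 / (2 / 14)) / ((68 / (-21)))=1775 / 17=104.41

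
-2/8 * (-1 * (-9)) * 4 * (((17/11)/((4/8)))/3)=-102/11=-9.27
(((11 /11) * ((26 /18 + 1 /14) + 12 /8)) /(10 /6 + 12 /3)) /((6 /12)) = 380 /357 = 1.06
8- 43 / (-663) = 5347 / 663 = 8.06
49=49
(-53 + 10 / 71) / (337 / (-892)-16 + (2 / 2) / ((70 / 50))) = 2603748 / 771557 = 3.37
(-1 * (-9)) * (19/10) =171/10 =17.10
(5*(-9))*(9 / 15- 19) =828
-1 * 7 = -7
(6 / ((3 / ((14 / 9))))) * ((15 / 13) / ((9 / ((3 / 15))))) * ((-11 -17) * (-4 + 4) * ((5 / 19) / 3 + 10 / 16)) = 0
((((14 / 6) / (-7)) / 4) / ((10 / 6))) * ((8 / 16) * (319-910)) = 591 / 40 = 14.78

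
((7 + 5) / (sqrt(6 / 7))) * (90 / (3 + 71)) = 90 * sqrt(42) / 37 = 15.76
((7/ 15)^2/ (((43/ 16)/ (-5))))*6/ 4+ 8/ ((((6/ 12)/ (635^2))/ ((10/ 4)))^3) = 42286531718350078124608/ 645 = 65560514292015624999.39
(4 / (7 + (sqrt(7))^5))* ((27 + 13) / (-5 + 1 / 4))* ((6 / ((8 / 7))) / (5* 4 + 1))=80 / 22743 - 80* sqrt(7) / 3249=-0.06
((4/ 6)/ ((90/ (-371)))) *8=-2968/ 135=-21.99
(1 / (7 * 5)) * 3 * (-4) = -12 / 35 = -0.34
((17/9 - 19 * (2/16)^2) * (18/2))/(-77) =-131/704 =-0.19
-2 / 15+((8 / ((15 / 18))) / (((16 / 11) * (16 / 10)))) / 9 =13 / 40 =0.32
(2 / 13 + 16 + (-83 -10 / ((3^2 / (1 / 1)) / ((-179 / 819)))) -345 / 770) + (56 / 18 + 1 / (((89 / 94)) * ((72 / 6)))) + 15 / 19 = -8646407404 / 137107971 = -63.06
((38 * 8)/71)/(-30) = -152/1065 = -0.14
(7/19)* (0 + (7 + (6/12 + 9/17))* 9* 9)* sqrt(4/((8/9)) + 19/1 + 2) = 154791* sqrt(102)/1292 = 1209.99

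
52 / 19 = 2.74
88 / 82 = 44 / 41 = 1.07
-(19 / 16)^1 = -19 / 16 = -1.19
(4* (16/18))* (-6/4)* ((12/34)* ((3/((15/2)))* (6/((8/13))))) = -624/85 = -7.34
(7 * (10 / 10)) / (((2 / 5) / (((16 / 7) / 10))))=4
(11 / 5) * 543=5973 / 5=1194.60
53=53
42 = 42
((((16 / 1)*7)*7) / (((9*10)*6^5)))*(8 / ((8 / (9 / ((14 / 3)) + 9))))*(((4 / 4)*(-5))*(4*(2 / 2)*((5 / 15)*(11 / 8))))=-1309 / 11664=-0.11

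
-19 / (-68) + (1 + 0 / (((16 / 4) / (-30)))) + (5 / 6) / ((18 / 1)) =1.33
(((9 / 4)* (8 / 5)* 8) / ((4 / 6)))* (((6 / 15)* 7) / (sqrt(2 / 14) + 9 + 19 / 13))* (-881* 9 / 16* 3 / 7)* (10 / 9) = -65419536 / 23945 + 893334* sqrt(7) / 23945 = -2633.37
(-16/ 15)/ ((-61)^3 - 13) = 8/ 1702455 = 0.00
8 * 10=80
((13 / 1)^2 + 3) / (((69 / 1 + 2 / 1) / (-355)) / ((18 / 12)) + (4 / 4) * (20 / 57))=24510 / 31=790.65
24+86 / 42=547 / 21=26.05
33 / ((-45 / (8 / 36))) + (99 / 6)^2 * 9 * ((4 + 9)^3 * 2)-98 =2906901091 / 270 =10766300.34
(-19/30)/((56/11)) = -209/1680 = -0.12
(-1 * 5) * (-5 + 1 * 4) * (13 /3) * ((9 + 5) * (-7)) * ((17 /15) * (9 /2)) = -10829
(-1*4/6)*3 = -2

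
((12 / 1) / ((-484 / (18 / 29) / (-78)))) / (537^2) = 468 / 112431869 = 0.00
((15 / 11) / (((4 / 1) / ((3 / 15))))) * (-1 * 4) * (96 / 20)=-72 / 55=-1.31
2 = 2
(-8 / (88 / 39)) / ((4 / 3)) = -117 / 44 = -2.66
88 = 88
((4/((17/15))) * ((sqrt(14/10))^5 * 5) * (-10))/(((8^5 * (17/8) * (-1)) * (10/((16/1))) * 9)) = 49 * sqrt(35)/277440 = 0.00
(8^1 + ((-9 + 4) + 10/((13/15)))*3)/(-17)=-359/221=-1.62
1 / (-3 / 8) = -8 / 3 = -2.67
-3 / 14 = -0.21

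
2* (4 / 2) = 4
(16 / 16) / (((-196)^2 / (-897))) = -897 / 38416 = -0.02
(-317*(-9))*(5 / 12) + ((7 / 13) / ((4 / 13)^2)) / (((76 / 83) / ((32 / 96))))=4344113 / 3648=1190.82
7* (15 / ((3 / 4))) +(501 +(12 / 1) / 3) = 645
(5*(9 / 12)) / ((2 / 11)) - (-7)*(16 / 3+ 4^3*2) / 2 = 11695 / 24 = 487.29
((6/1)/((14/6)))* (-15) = -38.57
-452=-452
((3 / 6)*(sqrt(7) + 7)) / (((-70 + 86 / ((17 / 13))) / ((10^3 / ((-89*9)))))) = 2125*sqrt(7) / 14418 + 14875 / 14418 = 1.42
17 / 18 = 0.94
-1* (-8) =8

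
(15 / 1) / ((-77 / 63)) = -12.27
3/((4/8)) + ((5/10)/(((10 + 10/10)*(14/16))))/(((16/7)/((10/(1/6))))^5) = 647470.27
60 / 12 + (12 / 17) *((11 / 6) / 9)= 787 / 153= 5.14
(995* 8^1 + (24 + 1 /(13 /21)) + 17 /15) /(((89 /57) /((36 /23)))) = 1065272544 /133055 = 8006.26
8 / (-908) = -2 / 227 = -0.01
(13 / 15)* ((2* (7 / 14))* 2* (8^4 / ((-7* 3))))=-338.08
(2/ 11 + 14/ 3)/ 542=80/ 8943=0.01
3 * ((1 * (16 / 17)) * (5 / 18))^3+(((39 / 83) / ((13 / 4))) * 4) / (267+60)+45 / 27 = 18599513699 / 10800842373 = 1.72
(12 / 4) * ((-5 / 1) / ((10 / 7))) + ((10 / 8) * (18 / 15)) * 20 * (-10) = -621 / 2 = -310.50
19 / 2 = 9.50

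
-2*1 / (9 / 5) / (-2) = 5 / 9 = 0.56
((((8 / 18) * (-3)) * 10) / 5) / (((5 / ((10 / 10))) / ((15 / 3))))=-8 / 3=-2.67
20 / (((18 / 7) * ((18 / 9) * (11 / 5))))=175 / 99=1.77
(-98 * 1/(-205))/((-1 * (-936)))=49/95940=0.00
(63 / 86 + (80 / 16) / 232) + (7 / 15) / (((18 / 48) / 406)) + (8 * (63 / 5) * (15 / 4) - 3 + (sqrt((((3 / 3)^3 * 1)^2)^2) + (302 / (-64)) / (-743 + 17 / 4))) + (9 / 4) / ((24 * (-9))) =312004645987 / 353748960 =881.99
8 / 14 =4 / 7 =0.57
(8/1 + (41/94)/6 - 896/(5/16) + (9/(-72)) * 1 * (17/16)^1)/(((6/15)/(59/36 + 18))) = -182419880531/1299456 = -140381.73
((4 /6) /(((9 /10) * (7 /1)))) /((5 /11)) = 44 /189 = 0.23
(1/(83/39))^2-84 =-577155/6889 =-83.78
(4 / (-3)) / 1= -4 / 3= -1.33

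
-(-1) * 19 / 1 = 19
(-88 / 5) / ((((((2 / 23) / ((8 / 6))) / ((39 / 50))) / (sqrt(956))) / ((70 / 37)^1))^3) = -12341508086043136 * sqrt(239) / 31658125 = -6026733576.07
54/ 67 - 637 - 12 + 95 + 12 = -36260/ 67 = -541.19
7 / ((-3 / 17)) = -119 / 3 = -39.67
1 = 1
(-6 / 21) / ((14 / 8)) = -8 / 49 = -0.16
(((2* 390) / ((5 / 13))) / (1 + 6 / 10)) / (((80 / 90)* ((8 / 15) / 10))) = 1711125 / 64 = 26736.33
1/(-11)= -1/11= -0.09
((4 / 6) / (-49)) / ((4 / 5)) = -5 / 294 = -0.02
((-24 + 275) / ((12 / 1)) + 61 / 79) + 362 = 363737 / 948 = 383.69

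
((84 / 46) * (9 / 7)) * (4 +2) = 324 / 23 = 14.09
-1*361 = -361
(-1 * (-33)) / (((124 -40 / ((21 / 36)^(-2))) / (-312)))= -185328 / 1987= -93.27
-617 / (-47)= 13.13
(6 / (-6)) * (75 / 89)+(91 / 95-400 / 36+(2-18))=-2054254 / 76095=-27.00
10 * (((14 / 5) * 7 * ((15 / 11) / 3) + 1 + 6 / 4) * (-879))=-1103145 / 11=-100285.91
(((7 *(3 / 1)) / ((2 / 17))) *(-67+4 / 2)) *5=-116025 / 2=-58012.50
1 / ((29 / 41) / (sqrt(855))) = 123 * sqrt(95) / 29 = 41.34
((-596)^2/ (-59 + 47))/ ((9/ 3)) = -88804/ 9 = -9867.11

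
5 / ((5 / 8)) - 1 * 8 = 0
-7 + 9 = 2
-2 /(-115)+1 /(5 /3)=71 /115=0.62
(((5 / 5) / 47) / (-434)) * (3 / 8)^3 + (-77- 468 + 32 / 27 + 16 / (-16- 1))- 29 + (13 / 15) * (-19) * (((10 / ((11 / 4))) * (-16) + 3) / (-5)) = -995934012662987 / 1318265625600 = -755.49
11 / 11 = 1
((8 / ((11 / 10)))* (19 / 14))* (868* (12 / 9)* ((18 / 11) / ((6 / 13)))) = 4900480 / 121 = 40499.83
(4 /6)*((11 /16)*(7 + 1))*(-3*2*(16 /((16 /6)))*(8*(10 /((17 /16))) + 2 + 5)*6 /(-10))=554004 /85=6517.69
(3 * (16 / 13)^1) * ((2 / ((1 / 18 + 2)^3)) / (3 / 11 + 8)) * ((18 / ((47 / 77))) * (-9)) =-10974610944 / 402336779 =-27.28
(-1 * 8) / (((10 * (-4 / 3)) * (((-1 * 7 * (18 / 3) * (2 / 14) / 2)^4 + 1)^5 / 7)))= 21 / 18536992160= 0.00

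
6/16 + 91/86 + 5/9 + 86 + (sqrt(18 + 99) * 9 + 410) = 27 * sqrt(13) + 1541773/3096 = 595.34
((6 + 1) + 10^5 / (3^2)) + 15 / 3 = 100108 / 9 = 11123.11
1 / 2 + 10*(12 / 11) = 251 / 22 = 11.41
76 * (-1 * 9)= -684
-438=-438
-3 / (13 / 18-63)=54 / 1121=0.05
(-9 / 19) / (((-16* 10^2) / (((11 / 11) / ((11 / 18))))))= 81 / 167200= 0.00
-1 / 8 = -0.12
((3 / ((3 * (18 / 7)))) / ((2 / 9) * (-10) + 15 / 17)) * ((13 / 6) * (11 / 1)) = -6.92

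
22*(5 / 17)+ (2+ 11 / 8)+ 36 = 6235 / 136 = 45.85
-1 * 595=-595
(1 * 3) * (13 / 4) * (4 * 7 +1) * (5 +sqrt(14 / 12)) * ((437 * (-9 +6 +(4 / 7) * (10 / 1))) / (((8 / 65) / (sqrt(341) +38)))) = 203465015 * (sqrt(341) +38) * (sqrt(42) +30) / 448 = 935543159.06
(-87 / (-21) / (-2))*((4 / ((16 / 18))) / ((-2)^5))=261 / 896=0.29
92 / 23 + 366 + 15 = 385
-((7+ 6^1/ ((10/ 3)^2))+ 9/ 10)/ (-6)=1.41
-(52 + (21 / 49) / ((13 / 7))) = -679 / 13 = -52.23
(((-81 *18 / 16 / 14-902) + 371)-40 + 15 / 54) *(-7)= 4040.62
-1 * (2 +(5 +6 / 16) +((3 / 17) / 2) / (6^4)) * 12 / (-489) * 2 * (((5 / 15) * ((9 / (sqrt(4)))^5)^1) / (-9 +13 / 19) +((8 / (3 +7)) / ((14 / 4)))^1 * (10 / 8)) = -40354575325 / 1513099008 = -26.67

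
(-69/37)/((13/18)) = -1242/481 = -2.58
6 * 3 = 18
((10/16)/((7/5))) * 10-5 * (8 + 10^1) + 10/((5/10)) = -1835/28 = -65.54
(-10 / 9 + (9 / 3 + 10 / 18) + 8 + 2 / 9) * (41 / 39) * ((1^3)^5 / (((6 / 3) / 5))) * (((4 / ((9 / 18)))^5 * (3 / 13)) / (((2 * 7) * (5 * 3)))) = 10747904 / 10647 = 1009.48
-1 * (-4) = 4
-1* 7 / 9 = -7 / 9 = -0.78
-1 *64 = -64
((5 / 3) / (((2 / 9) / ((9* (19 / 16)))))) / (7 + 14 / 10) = 4275 / 448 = 9.54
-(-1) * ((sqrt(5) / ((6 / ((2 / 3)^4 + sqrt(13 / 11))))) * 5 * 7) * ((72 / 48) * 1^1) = 140 * sqrt(5) / 81 + 35 * sqrt(715) / 44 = 25.13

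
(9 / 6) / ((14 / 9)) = 27 / 28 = 0.96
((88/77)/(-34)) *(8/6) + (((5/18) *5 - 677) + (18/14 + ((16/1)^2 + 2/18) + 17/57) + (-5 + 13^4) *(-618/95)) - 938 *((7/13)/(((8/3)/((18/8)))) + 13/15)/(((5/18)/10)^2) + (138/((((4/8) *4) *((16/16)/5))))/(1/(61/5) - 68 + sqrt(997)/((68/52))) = -9924569066061727751/5538105491828 - 12335115 *sqrt(997)/188415796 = -1792053.35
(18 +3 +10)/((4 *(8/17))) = 527/32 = 16.47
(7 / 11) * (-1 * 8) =-5.09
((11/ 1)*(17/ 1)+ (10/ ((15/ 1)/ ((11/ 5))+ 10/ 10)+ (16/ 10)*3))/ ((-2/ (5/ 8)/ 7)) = -36323/ 86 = -422.36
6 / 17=0.35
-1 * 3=-3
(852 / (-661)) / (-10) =426 / 3305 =0.13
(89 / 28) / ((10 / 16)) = 178 / 35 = 5.09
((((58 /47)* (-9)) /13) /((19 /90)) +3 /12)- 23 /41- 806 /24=-54176461 /1427907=-37.94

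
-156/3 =-52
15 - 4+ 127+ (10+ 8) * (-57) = -888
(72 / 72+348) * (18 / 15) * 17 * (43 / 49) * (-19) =-29083566 / 245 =-118708.43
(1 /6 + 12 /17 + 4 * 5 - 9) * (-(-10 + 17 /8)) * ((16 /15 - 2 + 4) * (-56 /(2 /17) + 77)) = -77793429 /680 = -114402.10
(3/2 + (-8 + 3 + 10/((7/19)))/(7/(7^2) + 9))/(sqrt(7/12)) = 251 * sqrt(21)/224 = 5.13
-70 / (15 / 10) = -140 / 3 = -46.67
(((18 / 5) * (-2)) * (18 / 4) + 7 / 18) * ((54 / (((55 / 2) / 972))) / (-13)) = 16801992 / 3575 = 4699.86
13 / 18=0.72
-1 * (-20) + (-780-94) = -854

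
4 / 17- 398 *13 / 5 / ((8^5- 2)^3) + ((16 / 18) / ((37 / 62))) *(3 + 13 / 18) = 959119747861463531 / 165951884921695380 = 5.78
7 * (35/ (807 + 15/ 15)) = 245/ 808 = 0.30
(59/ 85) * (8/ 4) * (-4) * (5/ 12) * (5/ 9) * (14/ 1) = -8260/ 459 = -18.00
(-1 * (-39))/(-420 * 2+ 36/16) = -0.05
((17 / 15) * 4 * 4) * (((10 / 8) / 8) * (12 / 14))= 17 / 7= 2.43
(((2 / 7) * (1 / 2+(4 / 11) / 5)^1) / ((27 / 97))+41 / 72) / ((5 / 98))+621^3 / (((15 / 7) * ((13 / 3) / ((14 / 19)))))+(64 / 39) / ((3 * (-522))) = 12128499990322829 / 638223300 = 19003536.83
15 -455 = -440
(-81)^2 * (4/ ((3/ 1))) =8748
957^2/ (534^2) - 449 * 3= -42576587/ 31684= -1343.79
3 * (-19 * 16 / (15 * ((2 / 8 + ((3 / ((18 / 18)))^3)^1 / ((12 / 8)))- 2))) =-1216 / 325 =-3.74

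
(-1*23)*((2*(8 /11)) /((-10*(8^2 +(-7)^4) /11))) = 184 /12325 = 0.01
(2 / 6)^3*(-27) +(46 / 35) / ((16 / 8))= -12 / 35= -0.34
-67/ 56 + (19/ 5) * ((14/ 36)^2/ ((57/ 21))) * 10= 4177/ 4536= 0.92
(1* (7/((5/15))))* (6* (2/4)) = 63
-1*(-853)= 853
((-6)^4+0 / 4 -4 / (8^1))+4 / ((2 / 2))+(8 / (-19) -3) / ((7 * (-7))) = 2419799 / 1862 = 1299.57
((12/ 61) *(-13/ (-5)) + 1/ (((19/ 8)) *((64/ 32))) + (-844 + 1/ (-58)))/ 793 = -283439963/ 266535230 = -1.06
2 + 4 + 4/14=44/7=6.29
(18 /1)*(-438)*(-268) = 2112912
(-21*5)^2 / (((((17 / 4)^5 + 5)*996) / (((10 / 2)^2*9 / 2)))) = 0.89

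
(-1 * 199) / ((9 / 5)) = -995 / 9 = -110.56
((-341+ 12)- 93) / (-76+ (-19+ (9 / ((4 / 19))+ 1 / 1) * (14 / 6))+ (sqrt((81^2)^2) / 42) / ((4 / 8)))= -35448 / 26839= -1.32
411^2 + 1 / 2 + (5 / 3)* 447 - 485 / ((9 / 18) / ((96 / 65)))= 4374081 / 26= 168233.88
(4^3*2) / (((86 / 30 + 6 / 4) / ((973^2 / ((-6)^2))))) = 302953280 / 393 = 770873.49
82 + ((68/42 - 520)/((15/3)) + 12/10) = -430/21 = -20.48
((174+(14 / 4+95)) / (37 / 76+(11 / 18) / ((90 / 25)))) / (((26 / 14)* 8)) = 5871285 / 210184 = 27.93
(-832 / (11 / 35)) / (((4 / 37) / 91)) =-24511760 / 11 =-2228341.82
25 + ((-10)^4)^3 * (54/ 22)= 27000000000275/ 11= 2454545454570.45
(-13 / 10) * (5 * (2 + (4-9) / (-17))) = -507 / 34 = -14.91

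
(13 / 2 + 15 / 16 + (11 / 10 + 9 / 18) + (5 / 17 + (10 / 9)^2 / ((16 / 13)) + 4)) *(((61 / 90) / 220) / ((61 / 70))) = 11053777 / 218116800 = 0.05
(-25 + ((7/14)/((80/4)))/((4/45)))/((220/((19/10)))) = -0.21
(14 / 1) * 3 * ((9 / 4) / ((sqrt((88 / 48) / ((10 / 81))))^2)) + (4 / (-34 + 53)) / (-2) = 1308 / 209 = 6.26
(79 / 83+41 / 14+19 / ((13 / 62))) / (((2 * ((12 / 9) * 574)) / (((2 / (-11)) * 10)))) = -21411795 / 190758568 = -0.11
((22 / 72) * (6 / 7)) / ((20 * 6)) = 11 / 5040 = 0.00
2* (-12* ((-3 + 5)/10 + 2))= -264/5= -52.80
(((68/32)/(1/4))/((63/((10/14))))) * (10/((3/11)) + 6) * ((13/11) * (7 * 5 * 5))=850.41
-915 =-915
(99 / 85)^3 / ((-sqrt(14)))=-970299 * sqrt(14) / 8597750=-0.42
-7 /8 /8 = -7 /64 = -0.11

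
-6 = -6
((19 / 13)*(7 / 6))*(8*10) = 5320 / 39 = 136.41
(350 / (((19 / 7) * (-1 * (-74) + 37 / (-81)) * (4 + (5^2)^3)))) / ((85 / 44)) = 249480 / 4295990117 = 0.00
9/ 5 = 1.80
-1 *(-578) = 578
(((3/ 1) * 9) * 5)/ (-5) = -27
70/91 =10/13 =0.77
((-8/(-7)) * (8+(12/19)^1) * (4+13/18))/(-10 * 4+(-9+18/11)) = -613360/623637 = -0.98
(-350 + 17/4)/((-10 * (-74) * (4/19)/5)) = -26277/2368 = -11.10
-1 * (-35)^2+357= -868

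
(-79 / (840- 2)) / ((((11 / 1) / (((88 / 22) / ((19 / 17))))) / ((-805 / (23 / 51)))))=54.75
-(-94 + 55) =39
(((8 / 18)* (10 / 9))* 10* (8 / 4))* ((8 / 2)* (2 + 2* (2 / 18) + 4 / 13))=947200 / 9477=99.95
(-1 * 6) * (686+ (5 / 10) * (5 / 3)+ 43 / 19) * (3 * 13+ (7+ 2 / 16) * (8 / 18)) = -19874921 / 114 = -174341.41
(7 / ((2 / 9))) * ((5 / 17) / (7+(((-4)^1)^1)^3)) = -105 / 646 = -0.16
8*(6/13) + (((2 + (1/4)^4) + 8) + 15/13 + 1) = 52749/3328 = 15.85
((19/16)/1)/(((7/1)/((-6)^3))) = -36.64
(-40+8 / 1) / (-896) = 1 / 28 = 0.04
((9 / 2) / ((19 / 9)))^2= 6561 / 1444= 4.54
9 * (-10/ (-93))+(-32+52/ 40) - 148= -55097/ 310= -177.73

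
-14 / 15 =-0.93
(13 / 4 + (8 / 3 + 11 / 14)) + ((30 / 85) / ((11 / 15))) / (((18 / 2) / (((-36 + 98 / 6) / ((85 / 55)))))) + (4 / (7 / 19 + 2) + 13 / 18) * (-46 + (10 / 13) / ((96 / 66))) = -1961962579 / 18935280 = -103.61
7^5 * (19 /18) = 319333 /18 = 17740.72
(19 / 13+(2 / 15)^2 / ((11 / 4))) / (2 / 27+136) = 141699 / 13134550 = 0.01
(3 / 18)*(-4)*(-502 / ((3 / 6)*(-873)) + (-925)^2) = -1493923258 / 2619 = -570417.43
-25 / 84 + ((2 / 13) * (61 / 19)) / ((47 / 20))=-85265 / 975156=-0.09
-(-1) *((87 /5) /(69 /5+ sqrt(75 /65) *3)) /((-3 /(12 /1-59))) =407537 /19506-6815 *sqrt(195) /19506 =16.01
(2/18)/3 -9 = -242/27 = -8.96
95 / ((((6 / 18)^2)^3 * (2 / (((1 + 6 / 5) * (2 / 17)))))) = 152361 / 17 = 8962.41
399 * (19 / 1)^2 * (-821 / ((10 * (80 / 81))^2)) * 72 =-6982899665931 / 80000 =-87286245.82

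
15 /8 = 1.88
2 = 2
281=281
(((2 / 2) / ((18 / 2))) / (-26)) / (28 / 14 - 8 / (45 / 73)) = 0.00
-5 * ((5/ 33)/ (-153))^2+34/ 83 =866731259/ 2115869283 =0.41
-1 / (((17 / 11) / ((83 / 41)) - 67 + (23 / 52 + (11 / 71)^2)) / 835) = 199837640860 / 15740570013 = 12.70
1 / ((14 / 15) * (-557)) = -15 / 7798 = -0.00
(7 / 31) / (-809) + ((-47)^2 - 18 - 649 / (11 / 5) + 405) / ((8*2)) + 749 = 358253403 / 401264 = 892.81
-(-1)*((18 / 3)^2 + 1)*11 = 407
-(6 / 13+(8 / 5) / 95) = -2954 / 6175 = -0.48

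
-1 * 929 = -929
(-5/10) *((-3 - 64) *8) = 268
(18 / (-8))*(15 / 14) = -2.41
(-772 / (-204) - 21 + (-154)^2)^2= 1460805815044 / 2601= 561632377.95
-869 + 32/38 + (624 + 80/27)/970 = -215841209/248805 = -867.51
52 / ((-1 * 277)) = -52 / 277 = -0.19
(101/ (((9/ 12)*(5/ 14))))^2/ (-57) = -31990336/ 12825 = -2494.37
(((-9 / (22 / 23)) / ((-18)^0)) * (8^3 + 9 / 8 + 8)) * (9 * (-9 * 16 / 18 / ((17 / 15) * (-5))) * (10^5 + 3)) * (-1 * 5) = 1059147273465 / 34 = 31151390396.03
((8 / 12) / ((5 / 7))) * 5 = 14 / 3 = 4.67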